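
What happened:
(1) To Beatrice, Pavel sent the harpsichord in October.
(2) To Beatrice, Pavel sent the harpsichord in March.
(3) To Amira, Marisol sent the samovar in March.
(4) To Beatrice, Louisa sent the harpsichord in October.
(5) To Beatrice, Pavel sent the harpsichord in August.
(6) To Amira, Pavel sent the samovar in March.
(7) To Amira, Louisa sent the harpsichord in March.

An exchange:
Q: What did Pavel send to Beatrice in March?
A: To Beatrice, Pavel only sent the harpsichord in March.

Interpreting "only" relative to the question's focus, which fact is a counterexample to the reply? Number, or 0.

Answering "What did ...?" puts focus on the thing — here, "the harpsichord".
"Only" then excludes alternative things while the background — Pavel as agent and Beatrice as recipient and in March as setting — is held fixed.
No listed fact shares that background with another thing. Nothing contradicts the reply.
(Fact (1) would refute a reading with focus on the setting — but that is not what the question asks.)

0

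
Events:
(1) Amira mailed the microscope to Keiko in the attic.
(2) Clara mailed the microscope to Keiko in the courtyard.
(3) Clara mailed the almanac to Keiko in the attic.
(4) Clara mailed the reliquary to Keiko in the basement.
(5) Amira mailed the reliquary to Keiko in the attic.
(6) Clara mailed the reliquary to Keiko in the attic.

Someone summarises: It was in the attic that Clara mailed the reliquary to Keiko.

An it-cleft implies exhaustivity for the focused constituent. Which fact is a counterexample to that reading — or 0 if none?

Focus of the cleft: "in the attic" (the setting). Presupposed background: Clara as agent and the reliquary as thing and Keiko as recipient.
Exhaustivity: in the attic is the only setting satisfying that background.
Fact (4) shares the background but with setting = in the basement; exhaustivity is violated.

4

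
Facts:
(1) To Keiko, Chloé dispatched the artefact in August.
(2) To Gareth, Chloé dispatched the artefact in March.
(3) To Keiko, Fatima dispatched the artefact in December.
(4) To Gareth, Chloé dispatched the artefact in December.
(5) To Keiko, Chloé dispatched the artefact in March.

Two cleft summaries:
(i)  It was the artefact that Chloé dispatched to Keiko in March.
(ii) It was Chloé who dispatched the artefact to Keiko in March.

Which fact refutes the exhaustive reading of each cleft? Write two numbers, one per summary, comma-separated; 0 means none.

0, 0

Summary (i) focuses "the artefact" (the thing); background same agent, recipient, setting (Chloé / Keiko / in March). No fact matches that background with a different thing, so 0.
Summary (ii) focuses "Chloé" (the agent); background same thing, recipient, setting (the artefact / Keiko / in March). No fact matches that background with a different agent, so 0.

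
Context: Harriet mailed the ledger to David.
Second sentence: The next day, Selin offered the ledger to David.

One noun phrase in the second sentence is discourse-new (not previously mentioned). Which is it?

Selin

"the ledger" and "David" in the second sentence are given — already mentioned in the context.
"Selin" has no antecedent in the context; it is discourse-new.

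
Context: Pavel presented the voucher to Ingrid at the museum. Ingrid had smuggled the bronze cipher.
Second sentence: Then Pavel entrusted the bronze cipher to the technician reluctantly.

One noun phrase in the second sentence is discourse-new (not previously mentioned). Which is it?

"Pavel" and "the bronze cipher" in the second sentence are given — already mentioned in the context.
"the technician" has no antecedent in the context; it is discourse-new.

the technician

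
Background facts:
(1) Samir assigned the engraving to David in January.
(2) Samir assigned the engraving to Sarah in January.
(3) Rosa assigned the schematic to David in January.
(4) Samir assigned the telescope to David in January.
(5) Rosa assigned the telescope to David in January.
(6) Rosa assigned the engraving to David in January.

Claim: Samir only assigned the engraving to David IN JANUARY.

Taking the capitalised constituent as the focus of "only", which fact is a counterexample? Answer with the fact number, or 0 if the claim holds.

0

The capitals mark "in January" as focus. So "only" rules out other settings, with the rest (agent = Samir, thing = the engraving, recipient = David) as background.
Every other fact changes something in the background, not just the setting. Nothing refutes the claim.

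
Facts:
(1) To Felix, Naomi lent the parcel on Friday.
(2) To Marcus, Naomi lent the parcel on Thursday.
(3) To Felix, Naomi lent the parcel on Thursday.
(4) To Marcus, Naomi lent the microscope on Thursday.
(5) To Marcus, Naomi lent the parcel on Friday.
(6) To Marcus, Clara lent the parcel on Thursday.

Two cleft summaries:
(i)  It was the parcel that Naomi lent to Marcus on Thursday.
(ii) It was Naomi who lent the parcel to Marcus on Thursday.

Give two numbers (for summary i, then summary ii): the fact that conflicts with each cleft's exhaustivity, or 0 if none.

(i): focus "the parcel". Looking for same agent, recipient, setting (Naomi / Marcus / on Thursday) with some other thing — fact (4) has the microscope there. Refuted.
(ii): focus "Naomi". Looking for same thing, recipient, setting (the parcel / Marcus / on Thursday) with some other agent — fact (6) has Clara there. Refuted.

4, 6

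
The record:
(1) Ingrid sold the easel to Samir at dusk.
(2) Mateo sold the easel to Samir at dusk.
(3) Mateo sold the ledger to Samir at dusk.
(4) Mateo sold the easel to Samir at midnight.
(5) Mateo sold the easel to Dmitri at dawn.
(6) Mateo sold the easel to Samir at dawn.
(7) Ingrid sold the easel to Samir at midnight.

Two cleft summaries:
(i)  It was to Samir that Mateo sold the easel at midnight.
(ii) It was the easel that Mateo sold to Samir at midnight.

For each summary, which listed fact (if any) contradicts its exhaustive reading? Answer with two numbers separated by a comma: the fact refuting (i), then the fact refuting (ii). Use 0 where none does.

(i): focus "Samir". No fact shares agent = Mateo, thing = the easel, setting = at midnight with a different recipient. 0.
(ii): focus "the easel". No fact shares agent = Mateo, recipient = Samir, setting = at midnight with a different thing. 0.

0, 0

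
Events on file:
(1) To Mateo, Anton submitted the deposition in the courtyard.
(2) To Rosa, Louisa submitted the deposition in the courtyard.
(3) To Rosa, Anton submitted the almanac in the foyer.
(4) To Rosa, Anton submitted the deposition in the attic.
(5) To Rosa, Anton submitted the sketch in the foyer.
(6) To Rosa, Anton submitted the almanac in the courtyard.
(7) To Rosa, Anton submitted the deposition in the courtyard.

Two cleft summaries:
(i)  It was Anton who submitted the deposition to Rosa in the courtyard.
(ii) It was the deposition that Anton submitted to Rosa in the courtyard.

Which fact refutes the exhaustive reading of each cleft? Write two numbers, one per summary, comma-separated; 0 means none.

2, 6

(i): focus "Anton". Looking for same thing, recipient, setting (the deposition / Rosa / in the courtyard) with some other agent — fact (2) has Louisa there. Refuted.
(ii): focus "the deposition". Looking for same agent, recipient, setting (Anton / Rosa / in the courtyard) with some other thing — fact (6) has the almanac there. Refuted.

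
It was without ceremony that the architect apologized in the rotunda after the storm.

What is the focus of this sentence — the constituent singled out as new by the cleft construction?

without ceremony

In an it-cleft "It was X that/who ...", the clefted constituent X is the focus; the that/who-clause expresses the presupposed open proposition.
Here the focus is "without ceremony". The backgrounded (presupposed) material includes "the architect", "in the rotunda" and "after the storm".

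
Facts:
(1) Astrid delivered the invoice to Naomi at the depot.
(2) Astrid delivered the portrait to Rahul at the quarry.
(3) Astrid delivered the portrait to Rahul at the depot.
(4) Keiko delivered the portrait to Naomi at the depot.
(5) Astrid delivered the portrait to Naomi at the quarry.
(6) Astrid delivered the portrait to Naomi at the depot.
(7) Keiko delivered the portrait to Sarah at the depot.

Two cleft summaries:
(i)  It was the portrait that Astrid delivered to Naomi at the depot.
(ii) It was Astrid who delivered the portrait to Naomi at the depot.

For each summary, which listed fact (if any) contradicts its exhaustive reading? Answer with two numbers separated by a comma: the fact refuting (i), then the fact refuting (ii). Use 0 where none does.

Summary (i) focuses "the portrait" (the thing); background same agent, recipient, setting (Astrid / Naomi / at the depot). Fact (1) matches that background with thing = the invoice — refutes (i).
Summary (ii) focuses "Astrid" (the agent); background same thing, recipient, setting (the portrait / Naomi / at the depot). Fact (4) matches that background with agent = Keiko — refutes (ii).

1, 4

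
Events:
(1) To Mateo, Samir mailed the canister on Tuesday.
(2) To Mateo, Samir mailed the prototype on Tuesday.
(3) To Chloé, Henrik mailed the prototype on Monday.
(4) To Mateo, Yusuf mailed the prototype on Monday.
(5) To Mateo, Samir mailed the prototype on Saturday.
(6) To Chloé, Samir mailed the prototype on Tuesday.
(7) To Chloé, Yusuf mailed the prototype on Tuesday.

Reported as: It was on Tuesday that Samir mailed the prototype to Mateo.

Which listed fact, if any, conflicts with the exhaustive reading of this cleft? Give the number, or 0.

5

The cleft puts "on Tuesday" in focus and presupposes the open proposition with Samir as agent and the prototype as thing and Mateo as recipient.
The exhaustive reading says no other setting fits that background.
Fact (5) shares the background but with setting = on Saturday; exhaustivity is violated.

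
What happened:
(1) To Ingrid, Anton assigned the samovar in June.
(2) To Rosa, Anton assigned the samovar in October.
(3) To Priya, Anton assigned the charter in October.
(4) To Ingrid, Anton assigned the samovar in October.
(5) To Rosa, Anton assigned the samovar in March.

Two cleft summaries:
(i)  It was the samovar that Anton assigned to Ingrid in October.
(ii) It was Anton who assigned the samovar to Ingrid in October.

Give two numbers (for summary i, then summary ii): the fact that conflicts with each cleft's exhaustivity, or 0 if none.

Summary (i) focuses "the samovar" (the thing); background agent = Anton, recipient = Ingrid, setting = in October. No fact matches that background with a different thing, so 0.
Summary (ii) focuses "Anton" (the agent); background thing = the samovar, recipient = Ingrid, setting = in October. No fact matches that background with a different agent, so 0.

0, 0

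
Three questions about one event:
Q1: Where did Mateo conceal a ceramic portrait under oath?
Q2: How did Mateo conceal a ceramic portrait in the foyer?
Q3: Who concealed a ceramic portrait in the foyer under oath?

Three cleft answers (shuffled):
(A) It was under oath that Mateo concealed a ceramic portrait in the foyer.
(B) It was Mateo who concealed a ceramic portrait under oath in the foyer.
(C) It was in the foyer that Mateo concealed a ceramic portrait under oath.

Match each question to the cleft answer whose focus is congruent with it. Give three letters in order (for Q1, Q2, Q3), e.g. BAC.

CAB

Q1 asks about the location; cleft (C) focuses "in the foyer", which is the location — so Q1 → C.
Q2 asks about the manner; cleft (A) focuses "under oath", which is the manner — so Q2 → A.
Q3 asks about the subject (agent); cleft (B) focuses "Mateo", which is the subject (agent) — so Q3 → B.
Mapping: Q1→C, Q2→A, Q3→B.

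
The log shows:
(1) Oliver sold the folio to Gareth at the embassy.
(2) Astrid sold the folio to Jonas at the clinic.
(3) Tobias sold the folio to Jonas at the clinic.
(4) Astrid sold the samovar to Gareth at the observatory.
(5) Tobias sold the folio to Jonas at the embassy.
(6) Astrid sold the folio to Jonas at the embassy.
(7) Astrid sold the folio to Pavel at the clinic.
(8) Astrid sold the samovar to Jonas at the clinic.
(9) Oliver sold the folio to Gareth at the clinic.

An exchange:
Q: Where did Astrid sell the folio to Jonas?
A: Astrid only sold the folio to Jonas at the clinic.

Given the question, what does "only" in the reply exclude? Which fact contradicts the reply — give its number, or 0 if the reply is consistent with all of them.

6

Answering "Where did ...?" puts focus on the setting — here, "at the clinic".
So "only" ranges over settings; the rest (agent = Astrid, thing = the folio, recipient = Jonas) is presupposed.
Fact (6) shares the background with a different setting (at the embassy) — counterexample.
(Fact (8) would refute a reading with focus on the thing — but that is not what the question asks.)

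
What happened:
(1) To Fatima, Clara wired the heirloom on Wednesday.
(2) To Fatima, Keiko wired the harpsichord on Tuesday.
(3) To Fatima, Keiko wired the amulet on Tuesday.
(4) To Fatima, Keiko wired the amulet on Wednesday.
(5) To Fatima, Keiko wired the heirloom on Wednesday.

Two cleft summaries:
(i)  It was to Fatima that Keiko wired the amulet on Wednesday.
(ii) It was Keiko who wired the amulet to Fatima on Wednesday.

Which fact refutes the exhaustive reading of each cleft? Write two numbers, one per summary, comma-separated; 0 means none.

(i): focus "Fatima". No fact shares agent = Keiko, thing = the amulet, setting = on Wednesday with a different recipient. 0.
(ii): focus "Keiko". No fact shares thing = the amulet, recipient = Fatima, setting = on Wednesday with a different agent. 0.

0, 0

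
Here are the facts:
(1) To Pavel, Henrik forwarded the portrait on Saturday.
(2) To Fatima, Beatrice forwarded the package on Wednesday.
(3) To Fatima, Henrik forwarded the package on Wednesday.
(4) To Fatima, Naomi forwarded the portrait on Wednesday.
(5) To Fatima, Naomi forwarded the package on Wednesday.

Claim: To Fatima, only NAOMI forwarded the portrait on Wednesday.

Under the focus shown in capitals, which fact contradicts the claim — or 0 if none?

Focus (in capitals) is "Naomi" — the agent. "Only" excludes alternative agents while holding fixed same thing, recipient, setting (the portrait / Fatima / on Wednesday).
Every other fact changes something in the background, not just the agent. Nothing refutes the claim.

0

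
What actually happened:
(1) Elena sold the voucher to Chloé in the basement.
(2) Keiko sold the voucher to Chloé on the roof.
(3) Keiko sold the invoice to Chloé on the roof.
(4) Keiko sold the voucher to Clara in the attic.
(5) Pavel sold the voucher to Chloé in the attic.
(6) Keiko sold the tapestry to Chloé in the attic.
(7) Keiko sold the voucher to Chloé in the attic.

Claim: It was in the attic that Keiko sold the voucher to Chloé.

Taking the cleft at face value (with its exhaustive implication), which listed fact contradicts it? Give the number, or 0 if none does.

2

Focus of the cleft: "in the attic" (the setting). Presupposed background: same agent, thing, recipient (Keiko / the voucher / Chloé).
The exhaustive reading says no other setting fits that background.
But fact (2) also has same agent, thing, recipient (Keiko / the voucher / Chloé), with setting = on the roof — so the exhaustive reading fails.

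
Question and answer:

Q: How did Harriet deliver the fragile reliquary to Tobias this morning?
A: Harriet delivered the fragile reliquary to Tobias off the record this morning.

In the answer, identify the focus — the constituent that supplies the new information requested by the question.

The wh-word "how" asks about the manner.
In the answer, "Harriet", "the fragile reliquary", "to Tobias" and "this morning" are given — repeated from the question.
The constituent filling the manner gap is "off the record"; that is the focus and would carry nuclear stress.

off the record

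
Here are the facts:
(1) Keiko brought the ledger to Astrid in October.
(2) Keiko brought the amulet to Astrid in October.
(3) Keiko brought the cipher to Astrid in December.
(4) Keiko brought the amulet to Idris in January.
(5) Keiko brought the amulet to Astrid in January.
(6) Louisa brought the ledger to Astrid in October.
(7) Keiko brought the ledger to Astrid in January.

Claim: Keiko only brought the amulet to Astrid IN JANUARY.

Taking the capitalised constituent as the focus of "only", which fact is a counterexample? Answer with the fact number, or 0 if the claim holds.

The capitals mark "in January" as focus. So "only" rules out other settings, with the rest (agent = Keiko, thing = the amulet, recipient = Astrid) as background.
Fact (2) matches on agent = Keiko, thing = the amulet, recipient = Astrid, but has setting = in October instead. That refutes the claim.

2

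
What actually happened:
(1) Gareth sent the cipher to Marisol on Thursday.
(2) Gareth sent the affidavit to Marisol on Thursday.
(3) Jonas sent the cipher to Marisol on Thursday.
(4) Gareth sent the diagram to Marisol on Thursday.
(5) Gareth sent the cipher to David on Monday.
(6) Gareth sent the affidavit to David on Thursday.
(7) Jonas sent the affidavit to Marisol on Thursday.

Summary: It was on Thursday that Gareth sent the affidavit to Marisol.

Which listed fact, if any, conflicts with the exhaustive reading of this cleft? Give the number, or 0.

0

The cleft puts "on Thursday" in focus and presupposes the open proposition with same agent, thing, recipient (Gareth / the affidavit / Marisol).
The exhaustive reading says no other setting fits that background.
No listed fact matches the background with a different setting. Exhaustivity holds.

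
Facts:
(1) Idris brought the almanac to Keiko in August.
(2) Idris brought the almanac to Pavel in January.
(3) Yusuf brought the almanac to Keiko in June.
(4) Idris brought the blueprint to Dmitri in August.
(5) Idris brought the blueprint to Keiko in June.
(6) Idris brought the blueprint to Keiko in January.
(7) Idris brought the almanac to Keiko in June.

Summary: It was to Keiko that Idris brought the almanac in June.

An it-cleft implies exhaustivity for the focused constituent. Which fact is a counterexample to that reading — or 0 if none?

0

The cleft puts "Keiko" in focus and presupposes the open proposition with same agent, thing, setting (Idris / the almanac / in June).
The exhaustive reading says no other recipient fits that background.
No listed fact matches the background with a different recipient. Exhaustivity holds.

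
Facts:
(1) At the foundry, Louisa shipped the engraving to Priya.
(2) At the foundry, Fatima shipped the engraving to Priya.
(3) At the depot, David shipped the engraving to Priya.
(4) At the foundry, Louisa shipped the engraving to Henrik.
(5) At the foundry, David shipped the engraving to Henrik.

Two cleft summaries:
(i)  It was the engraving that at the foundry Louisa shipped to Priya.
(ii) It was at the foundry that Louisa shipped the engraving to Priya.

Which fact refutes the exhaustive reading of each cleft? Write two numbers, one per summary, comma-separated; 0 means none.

(i): focus "the engraving". No fact shares Louisa as agent and Priya as recipient and at the foundry as setting with a different thing. 0.
(ii): focus "at the foundry". No fact shares Louisa as agent and the engraving as thing and Priya as recipient with a different setting. 0.

0, 0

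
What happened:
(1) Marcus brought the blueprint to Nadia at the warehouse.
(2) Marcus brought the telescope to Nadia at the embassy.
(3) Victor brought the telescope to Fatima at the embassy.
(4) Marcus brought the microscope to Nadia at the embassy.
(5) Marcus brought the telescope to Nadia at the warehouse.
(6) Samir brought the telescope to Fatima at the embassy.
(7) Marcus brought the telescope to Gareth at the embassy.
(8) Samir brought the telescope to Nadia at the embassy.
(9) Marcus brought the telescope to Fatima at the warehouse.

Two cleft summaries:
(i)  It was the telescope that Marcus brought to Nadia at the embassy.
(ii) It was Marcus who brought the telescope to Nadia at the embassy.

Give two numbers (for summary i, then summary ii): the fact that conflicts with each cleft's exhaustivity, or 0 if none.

4, 8

Summary (i) focuses "the telescope" (the thing); background same agent, recipient, setting (Marcus / Nadia / at the embassy). Fact (4) matches that background with thing = the microscope — refutes (i).
Summary (ii) focuses "Marcus" (the agent); background same thing, recipient, setting (the telescope / Nadia / at the embassy). Fact (8) matches that background with agent = Samir — refutes (ii).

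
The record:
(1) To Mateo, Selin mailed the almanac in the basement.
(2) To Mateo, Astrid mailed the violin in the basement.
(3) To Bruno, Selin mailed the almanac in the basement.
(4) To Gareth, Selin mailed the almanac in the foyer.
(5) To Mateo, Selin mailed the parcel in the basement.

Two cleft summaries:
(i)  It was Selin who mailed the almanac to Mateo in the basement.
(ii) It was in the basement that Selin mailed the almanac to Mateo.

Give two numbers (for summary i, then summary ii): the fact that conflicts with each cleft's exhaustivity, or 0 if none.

Summary (i) focuses "Selin" (the agent); background thing = the almanac, recipient = Mateo, setting = in the basement. No fact matches that background with a different agent, so 0.
Summary (ii) focuses "in the basement" (the setting); background agent = Selin, thing = the almanac, recipient = Mateo. No fact matches that background with a different setting, so 0.

0, 0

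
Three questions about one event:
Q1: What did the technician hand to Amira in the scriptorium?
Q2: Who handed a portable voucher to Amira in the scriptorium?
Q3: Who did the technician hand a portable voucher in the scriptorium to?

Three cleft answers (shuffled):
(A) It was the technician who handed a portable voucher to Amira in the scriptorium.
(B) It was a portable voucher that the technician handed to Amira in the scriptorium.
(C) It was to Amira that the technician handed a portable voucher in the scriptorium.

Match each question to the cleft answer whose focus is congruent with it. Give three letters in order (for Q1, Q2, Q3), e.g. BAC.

BAC

Q1 asks about the direct object; cleft (B) focuses "a portable voucher", which is the direct object — so Q1 → B.
Q2 asks about the subject (agent); cleft (A) focuses "the technician", which is the subject (agent) — so Q2 → A.
Q3 asks about the recipient; cleft (C) focuses "to Amira", which is the recipient — so Q3 → C.
Mapping: Q1→B, Q2→A, Q3→C.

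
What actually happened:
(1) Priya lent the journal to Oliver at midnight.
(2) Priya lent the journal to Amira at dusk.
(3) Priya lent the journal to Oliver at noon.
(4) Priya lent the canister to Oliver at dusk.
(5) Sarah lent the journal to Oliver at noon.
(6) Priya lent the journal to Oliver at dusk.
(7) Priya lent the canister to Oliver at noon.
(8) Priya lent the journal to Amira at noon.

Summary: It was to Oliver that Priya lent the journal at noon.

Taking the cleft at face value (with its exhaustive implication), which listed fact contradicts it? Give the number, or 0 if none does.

8

Focus of the cleft: "Oliver" (the recipient). Presupposed background: same agent, thing, setting (Priya / the journal / at noon).
Exhaustivity: Oliver is the only recipient satisfying that background.
Fact (8) shares the background but with recipient = Amira; exhaustivity is violated.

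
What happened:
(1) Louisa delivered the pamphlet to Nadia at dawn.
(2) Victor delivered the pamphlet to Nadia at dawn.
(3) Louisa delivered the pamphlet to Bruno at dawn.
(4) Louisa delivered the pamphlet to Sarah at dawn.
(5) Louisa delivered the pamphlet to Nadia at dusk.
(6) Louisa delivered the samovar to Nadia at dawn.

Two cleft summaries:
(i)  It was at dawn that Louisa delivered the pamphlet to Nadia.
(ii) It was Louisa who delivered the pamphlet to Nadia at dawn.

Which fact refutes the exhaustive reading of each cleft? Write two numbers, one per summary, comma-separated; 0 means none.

Summary (i) focuses "at dawn" (the setting); background same agent, thing, recipient (Louisa / the pamphlet / Nadia). Fact (5) matches that background with setting = at dusk — refutes (i).
Summary (ii) focuses "Louisa" (the agent); background same thing, recipient, setting (the pamphlet / Nadia / at dawn). Fact (2) matches that background with agent = Victor — refutes (ii).

5, 2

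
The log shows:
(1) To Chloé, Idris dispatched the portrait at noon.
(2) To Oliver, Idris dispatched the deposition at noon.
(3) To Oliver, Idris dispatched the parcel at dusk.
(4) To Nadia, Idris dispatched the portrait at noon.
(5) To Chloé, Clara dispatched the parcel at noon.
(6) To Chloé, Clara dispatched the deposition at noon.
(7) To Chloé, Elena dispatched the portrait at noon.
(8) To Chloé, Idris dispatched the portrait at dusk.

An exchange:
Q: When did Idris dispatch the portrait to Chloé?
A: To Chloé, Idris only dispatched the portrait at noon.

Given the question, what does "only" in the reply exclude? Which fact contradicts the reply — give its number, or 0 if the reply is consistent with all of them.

The question "When did ...?" targets the setting, so in the reply the focus falls on "at noon".
"Only" then excludes alternative settings while the background — same agent, thing, recipient (Idris / the portrait / Chloé) — is held fixed.
Fact (8) keeps same agent, thing, recipient (Idris / the portrait / Chloé) but has setting = at dusk; that refutes the reply.
(Fact (4) would refute a reading with focus on the recipient — but that is not what the question asks.)

8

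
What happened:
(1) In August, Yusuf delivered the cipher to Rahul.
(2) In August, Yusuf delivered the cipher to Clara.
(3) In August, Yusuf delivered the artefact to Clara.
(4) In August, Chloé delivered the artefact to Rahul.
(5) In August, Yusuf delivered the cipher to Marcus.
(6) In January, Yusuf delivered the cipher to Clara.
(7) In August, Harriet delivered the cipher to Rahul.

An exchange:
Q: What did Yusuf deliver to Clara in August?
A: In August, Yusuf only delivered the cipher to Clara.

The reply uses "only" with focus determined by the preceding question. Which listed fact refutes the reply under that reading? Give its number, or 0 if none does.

3

Answering "What did ...?" puts focus on the thing — here, "the cipher".
"Only" then excludes alternative things while the background — Yusuf as agent and Clara as recipient and in August as setting — is held fixed.
Fact (3) shares the background with a different thing (the artefact) — counterexample.
(Fact (1) would refute a reading with focus on the recipient — but that is not what the question asks.)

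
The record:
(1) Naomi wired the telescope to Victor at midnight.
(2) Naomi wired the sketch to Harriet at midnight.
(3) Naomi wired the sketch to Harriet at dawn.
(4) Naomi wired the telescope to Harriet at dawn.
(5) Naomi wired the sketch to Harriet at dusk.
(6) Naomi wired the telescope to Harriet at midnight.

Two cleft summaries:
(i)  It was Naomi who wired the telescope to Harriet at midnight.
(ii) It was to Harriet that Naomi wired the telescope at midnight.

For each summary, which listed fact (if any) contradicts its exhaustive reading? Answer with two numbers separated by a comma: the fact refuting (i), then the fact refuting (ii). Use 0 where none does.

(i): focus "Naomi". No fact shares same thing, recipient, setting (the telescope / Harriet / at midnight) with a different agent. 0.
(ii): focus "Harriet". Looking for same agent, thing, setting (Naomi / the telescope / at midnight) with some other recipient — fact (1) has Victor there. Refuted.

0, 1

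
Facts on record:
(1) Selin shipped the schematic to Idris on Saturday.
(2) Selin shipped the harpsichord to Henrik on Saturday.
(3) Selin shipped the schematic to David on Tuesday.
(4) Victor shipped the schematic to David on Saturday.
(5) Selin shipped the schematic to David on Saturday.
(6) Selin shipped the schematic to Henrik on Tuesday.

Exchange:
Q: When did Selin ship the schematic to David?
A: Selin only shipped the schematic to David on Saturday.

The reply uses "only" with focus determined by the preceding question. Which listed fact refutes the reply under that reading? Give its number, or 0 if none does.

Answering "When did ...?" puts focus on the setting — here, "on Saturday".
"Only" then excludes alternative settings while the background — agent = Selin, thing = the schematic, recipient = David — is held fixed.
Fact (3) shares the background with a different setting (on Tuesday) — counterexample.
(Fact (1) would refute a reading with focus on the recipient — but that is not what the question asks.)

3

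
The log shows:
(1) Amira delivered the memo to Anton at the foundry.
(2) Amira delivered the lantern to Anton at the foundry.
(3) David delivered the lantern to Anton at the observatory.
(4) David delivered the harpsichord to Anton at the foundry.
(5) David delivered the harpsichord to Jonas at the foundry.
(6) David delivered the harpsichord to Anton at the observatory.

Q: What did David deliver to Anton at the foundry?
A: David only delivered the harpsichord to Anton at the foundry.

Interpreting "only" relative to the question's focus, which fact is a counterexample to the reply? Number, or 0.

Answering "What did ...?" puts focus on the thing — here, "the harpsichord".
"Only" then excludes alternative things while the background — agent = David, recipient = Anton, setting = at the foundry — is held fixed.
No fact keeps agent = David, recipient = Anton, setting = at the foundry while changing the thing; every other fact differs on something backgrounded. The reply stands.
(Fact (6) would refute a reading with focus on the setting — but that is not what the question asks.)

0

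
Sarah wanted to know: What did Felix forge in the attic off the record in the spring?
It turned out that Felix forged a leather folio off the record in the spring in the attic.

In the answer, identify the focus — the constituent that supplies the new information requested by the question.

a leather folio

The wh-word "what" asks about the direct object.
In the answer, "Felix", "in the spring", "in the attic" and "off the record" are given — repeated from the question.
The constituent filling the direct object gap is "a leather folio"; that is the focus and would carry nuclear stress.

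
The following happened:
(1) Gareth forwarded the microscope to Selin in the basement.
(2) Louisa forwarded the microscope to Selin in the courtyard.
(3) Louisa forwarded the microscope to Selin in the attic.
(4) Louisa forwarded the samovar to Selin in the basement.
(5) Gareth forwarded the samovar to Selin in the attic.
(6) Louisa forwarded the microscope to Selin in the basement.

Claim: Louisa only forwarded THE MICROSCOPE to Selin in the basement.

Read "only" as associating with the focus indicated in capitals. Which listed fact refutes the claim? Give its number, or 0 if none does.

4

The capitals mark "the microscope" as focus. So "only" rules out other things, with the rest (Louisa as agent and Selin as recipient and in the basement as setting) as background.
Fact (4) matches on Louisa as agent and Selin as recipient and in the basement as setting, but has thing = the samovar instead. That refutes the claim.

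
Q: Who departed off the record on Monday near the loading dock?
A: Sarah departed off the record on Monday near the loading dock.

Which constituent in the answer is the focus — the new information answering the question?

Sarah

The wh-word "who" asks about the subject (agent).
In the answer, "near the loading dock", "on Monday" and "off the record" are given — repeated from the question.
The constituent filling the subject (agent) gap is "Sarah"; that is the focus and would carry nuclear stress.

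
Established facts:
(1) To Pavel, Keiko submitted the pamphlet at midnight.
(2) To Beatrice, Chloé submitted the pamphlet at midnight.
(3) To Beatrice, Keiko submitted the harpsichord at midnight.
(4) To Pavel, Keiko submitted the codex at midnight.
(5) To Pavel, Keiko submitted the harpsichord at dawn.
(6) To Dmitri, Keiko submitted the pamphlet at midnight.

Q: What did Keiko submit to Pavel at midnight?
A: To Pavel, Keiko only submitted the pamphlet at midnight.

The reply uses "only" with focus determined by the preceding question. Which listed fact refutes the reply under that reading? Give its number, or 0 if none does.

Answering "What did ...?" puts focus on the thing — here, "the pamphlet".
"Only" then excludes alternative things while the background — Keiko as agent and Pavel as recipient and at midnight as setting — is held fixed.
Fact (4) keeps Keiko as agent and Pavel as recipient and at midnight as setting but has thing = the codex; that refutes the reply.
(Fact (6) would refute a reading with focus on the recipient — but that is not what the question asks.)

4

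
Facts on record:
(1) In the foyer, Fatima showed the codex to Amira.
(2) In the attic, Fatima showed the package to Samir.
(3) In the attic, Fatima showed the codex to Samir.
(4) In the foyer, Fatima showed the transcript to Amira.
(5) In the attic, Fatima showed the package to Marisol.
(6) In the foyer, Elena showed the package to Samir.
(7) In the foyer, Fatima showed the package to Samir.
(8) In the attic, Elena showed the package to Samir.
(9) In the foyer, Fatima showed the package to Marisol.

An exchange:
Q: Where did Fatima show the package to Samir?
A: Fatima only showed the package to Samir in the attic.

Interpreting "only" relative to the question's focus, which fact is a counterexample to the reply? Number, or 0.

The question "Where did ...?" targets the setting, so in the reply the focus falls on "in the attic".
"Only" then excludes alternative settings while the background — same agent, thing, recipient (Fatima / the package / Samir) — is held fixed.
Fact (7) shares the background with a different setting (in the foyer) — counterexample.
(Fact (3) would refute a reading with focus on the thing — but that is not what the question asks.)

7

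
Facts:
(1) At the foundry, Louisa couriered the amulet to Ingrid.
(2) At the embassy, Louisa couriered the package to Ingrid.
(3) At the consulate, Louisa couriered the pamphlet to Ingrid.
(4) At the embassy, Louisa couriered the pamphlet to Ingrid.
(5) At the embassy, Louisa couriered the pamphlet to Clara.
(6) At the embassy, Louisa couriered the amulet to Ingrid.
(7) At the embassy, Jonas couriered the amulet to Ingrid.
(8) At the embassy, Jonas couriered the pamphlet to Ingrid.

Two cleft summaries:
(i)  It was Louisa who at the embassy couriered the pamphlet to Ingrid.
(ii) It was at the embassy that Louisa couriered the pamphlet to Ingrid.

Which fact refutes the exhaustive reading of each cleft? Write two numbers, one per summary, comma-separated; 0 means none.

(i): focus "Louisa". Looking for thing = the pamphlet, recipient = Ingrid, setting = at the embassy with some other agent — fact (8) has Jonas there. Refuted.
(ii): focus "at the embassy". Looking for agent = Louisa, thing = the pamphlet, recipient = Ingrid with some other setting — fact (3) has at the consulate there. Refuted.

8, 3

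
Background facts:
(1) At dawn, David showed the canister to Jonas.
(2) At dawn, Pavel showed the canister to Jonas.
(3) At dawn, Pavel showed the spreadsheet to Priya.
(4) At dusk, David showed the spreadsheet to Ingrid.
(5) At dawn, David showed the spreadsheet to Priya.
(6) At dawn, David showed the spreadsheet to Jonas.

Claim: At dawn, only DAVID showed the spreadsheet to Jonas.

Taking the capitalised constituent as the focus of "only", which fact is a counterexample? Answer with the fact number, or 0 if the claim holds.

0

The capitals mark "David" as focus. So "only" rules out other agents, with the rest (thing = the spreadsheet, recipient = Jonas, setting = at dawn) as background.
Every other fact changes something in the background, not just the agent. Nothing refutes the claim.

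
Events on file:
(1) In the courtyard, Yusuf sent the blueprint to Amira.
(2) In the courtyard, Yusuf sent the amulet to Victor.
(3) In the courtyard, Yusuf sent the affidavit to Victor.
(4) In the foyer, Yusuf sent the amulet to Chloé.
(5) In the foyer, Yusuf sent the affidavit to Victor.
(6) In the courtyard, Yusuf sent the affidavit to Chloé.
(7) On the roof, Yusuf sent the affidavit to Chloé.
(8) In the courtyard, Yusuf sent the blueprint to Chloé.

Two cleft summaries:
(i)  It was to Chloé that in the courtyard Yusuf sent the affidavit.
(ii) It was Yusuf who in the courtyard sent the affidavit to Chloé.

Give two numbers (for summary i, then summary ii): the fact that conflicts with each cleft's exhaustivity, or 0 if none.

Summary (i) focuses "Chloé" (the recipient); background same agent, thing, setting (Yusuf / the affidavit / in the courtyard). Fact (3) matches that background with recipient = Victor — refutes (i).
Summary (ii) focuses "Yusuf" (the agent); background same thing, recipient, setting (the affidavit / Chloé / in the courtyard). No fact matches that background with a different agent, so 0.

3, 0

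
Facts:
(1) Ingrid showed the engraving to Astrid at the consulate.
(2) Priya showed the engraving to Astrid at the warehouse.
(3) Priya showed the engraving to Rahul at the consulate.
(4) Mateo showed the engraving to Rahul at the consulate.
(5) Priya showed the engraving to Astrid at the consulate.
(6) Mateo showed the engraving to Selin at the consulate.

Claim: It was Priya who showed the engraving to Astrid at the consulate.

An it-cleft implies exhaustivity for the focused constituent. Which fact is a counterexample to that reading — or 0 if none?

The cleft puts "Priya" in focus and presupposes the open proposition with the engraving as thing and Astrid as recipient and at the consulate as setting.
The exhaustive reading says no other agent fits that background.
But fact (1) also has the engraving as thing and Astrid as recipient and at the consulate as setting, with agent = Ingrid — so the exhaustive reading fails.

1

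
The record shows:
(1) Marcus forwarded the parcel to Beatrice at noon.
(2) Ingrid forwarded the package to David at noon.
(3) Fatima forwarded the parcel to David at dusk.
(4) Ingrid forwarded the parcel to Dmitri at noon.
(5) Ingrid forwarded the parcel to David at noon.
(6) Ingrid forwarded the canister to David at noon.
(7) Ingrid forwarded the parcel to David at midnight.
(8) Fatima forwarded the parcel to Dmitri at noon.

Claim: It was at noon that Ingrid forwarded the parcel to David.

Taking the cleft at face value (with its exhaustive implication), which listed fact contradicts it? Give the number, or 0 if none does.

7

Focus of the cleft: "at noon" (the setting). Presupposed background: same agent, thing, recipient (Ingrid / the parcel / David).
The exhaustive reading says no other setting fits that background.
But fact (7) also has same agent, thing, recipient (Ingrid / the parcel / David), with setting = at midnight — so the exhaustive reading fails.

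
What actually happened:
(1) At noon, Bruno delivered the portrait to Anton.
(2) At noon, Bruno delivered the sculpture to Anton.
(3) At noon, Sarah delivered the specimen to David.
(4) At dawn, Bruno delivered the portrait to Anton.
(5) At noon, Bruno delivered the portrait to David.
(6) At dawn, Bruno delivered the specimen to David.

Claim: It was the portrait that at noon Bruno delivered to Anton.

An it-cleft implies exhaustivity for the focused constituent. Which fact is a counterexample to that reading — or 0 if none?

2

The cleft puts "the portrait" in focus and presupposes the open proposition with same agent, recipient, setting (Bruno / Anton / at noon).
The exhaustive reading says no other thing fits that background.
Fact (2) shares the background but with thing = the sculpture; exhaustivity is violated.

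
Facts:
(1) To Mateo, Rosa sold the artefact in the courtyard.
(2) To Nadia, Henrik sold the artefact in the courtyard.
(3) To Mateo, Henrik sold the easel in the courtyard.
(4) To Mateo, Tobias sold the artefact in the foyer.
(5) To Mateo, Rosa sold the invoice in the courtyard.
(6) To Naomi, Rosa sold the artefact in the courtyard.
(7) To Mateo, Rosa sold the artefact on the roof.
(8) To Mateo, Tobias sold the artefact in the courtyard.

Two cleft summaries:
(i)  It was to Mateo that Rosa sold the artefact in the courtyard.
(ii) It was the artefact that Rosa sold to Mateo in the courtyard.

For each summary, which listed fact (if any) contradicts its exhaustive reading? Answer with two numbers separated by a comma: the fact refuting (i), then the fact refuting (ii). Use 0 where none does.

6, 5

Summary (i) focuses "Mateo" (the recipient); background same agent, thing, setting (Rosa / the artefact / in the courtyard). Fact (6) matches that background with recipient = Naomi — refutes (i).
Summary (ii) focuses "the artefact" (the thing); background same agent, recipient, setting (Rosa / Mateo / in the courtyard). Fact (5) matches that background with thing = the invoice — refutes (ii).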